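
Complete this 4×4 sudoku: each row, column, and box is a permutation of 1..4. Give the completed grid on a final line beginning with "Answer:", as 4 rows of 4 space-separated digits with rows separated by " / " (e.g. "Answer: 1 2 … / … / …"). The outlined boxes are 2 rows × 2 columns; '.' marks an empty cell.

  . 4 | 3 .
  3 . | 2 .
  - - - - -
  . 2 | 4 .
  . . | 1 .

Step 1. [r2c2∈{1}] r2c2 has the single candidate 1, so r2c2=1.
Step 2. [r4c2∈{3}] only 3 remains possible at r4c2, so r4c2=3.
Step 3. [r1c4∈{1}] r1c4 is down to just 1. So r1c4=1.
Step 4. [r4c1∈{4}] r4c1 has the single candidate 4, so r4c1=4.
Step 5. [r4c4∈{2}] only 2 remains possible at r4c4 ⇒ r4c4=2.
Step 6. [r3c4∈{3}] r3c4 is down to just 3. So r3c4=3.
Step 7. [r1c1∈{2}] r1c1 has the single candidate 2. So r1c1=2.
Step 8. [r3c1∈{1}] r3c1's peers cover all but 1. So r3c1=1.
Step 9. [r2c4∈{4}] r2c4 is down to just 4 ⇒ r2c4=4.

Answer: 2 4 3 1 / 3 1 2 4 / 1 2 4 3 / 4 3 1 2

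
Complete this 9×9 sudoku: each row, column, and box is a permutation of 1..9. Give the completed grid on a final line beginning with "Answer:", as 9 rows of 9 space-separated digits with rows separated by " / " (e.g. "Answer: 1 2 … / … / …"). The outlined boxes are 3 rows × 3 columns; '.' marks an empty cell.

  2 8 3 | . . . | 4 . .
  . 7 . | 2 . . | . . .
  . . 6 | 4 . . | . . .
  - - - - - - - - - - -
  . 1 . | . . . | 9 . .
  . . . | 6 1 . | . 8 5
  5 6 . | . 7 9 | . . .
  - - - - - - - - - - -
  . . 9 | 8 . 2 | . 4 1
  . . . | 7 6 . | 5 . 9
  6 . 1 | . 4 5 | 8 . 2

Step 1. [r8c8∈{3}] r8c8 is down to just 3 ⇒ r8c8=3.
Step 2. [r6c4∈{3}] r6c4 is down to just 3. So r6c4=3.
Step 3. [r1c4∈{1,5,9}] 1 has one home in col 4: r1c4 ⇒ r1c4=1.
Step 4. [r6c3∈{2,4,8}] in row 6, 8 fits only at r6c3, so r6c3=8.
Step 5. [r4c5∈{2,5,8}] col 5 places 2 nowhere but r4c5 ⇒ r4c5=2.
Step 6. [r9c8∈{7}] r9c8 is down to just 7 ⇒ r9c8=7.
Step 7. [r7c5∈{3}] only 3 remains possible at r7c5 ⇒ r7c5=3.
Step 8. [r2c3∈{4,5}] 5 has one home in col 3: r2c3, so r2c3=5.
Step 9. [r3c2∈{9}] only 9 remains possible at r3c2 ⇒ r3c2=9.
Step 10. [r2c1∈{1,4}] r2c1 is the only open cell in row 2 admitting 4. So r2c1=4.
Step 11. [r4c6∈{4,8}] in row 4, 8 fits only at r4c6 ⇒ r4c6=8.
Step 12. [r4c8∈{6}] only 6 remains possible at r4c8, so r4c8=6.
Step 13. [r3c1∈{1}] only 1 remains possible at r3c1, so r3c1=1.
Step 14. [r7c1∈{7}] r7c1's peers cover all but 7 ⇒ r7c1=7.
Step 15. [r4c1∈{3}] r4c1 has the single candidate 3, so r4c1=3.
Step 16. [r5c7∈{2,3,7}] 3 has one home in row 5: r5c7, so r5c7=3.
Step 17. [r4c9∈{4,7}] across box 6, 7 lands solely at r4c9 ⇒ r4c9=7.
Step 18. [r4c3∈{4}] nothing but 4 survives at r4c3 ⇒ r4c3=4.
Step 19. [r1c9∈{6}] r1c9 is down to just 6, so r1c9=6.
Step 20. [r3c7∈{2,7}] 7 has one home in col 7: r3c7, so r3c7=7.
Step 21. [r8c3∈{2}] r8c3's peers cover all but 2, so r8c3=2.
Step 22. [r2c7∈{1}] only 1 remains possible at r2c7. So r2c7=1.
Step 23. [r3c6∈{3}] r3c6 has the single candidate 3 ⇒ r3c6=3.
Step 24. [r3c9∈{8}] r3c9 is down to just 8 ⇒ r3c9=8.
Step 25. [r3c8∈{2,5}] r3c8 is the only open cell in row 3 admitting 2, so r3c8=2.
Step 26. [r1c8∈{5,9}] in col 8, 5 fits only at r1c8, so r1c8=5.
Step 27. [r2c5∈{8,9}] r2c5 is the only open cell in row 2 admitting 8. So r2c5=8.
Step 28. [r7c2∈{5}] r7c2 has the single candidate 5. So r7c2=5.
Step 29. [r9c4∈{9}] nothing but 9 survives at r9c4 ⇒ r9c4=9.
Step 30. [r5c6∈{4}] r5c6 has the single candidate 4 ⇒ r5c6=4.
Step 31. [r5c1∈{9}] only 9 remains possible at r5c1. So r5c1=9.
Step 32. [r1c5∈{9}] nothing but 9 survives at r1c5. So r1c5=9.
Step 33. [r6c8∈{1}] r6c8's peers cover all but 1 ⇒ r6c8=1.
Step 34. [r5c3∈{7}] only 7 remains possible at r5c3, so r5c3=7.
Step 35. [r7c7∈{6}] only 6 remains possible at r7c7 ⇒ r7c7=6.
Step 36. [r3c5∈{5}] r3c5's peers cover all but 5 ⇒ r3c5=5.
Step 37. [r4c4∈{5}] r4c4 has the single candidate 5, so r4c4=5.
Step 38. [r6c7∈{2}] only 2 remains possible at r6c7, so r6c7=2.
Step 39. [r5c2∈{2}] nothing but 2 survives at r5c2 ⇒ r5c2=2.
Step 40. [r2c8∈{9}] r2c8's peers cover all but 9 ⇒ r2c8=9.
Step 41. [r2c6∈{6}] r2c6 has the single candidate 6 ⇒ r2c6=6.
Step 42. [r6c9∈{4}] r6c9's peers cover all but 4 ⇒ r6c9=4.
Step 43. [r2c9∈{3}] only 3 remains possible at r2c9, so r2c9=3.
Step 44. [r9c2∈{3}] nothing but 3 survives at r9c2, so r9c2=3.
Step 45. [r8c6∈{1}] r8c6 is down to just 1 ⇒ r8c6=1.
Step 46. [r1c6∈{7}] r1c6 has the single candidate 7 ⇒ r1c6=7.
Step 47. [r8c1∈{8}] r8c1's peers cover all but 8. So r8c1=8.
Step 48. [r8c2∈{4}] r8c2's peers cover all but 4 ⇒ r8c2=4.

Answer: 2 8 3 1 9 7 4 5 6 / 4 7 5 2 8 6 1 9 3 / 1 9 6 4 5 3 7 2 8 / 3 1 4 5 2 8 9 6 7 / 9 2 7 6 1 4 3 8 5 / 5 6 8 3 7 9 2 1 4 / 7 5 9 8 3 2 6 4 1 / 8 4 2 7 6 1 5 3 9 / 6 3 1 9 4 5 8 7 2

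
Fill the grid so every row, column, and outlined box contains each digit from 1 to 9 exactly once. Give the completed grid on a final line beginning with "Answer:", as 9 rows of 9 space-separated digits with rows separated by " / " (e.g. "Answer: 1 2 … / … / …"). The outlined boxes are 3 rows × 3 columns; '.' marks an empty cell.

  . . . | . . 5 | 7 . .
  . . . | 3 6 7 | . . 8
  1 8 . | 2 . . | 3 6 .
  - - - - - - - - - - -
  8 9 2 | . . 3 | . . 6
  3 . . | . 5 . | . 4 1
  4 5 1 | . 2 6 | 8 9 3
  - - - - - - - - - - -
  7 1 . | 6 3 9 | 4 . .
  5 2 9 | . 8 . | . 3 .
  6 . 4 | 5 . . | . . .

Step 1. [r3c6∈{4}] r3c6 is down to just 4 ⇒ r3c6=4.
Step 2. [r9c6∈{1,2}] col 6 places 2 nowhere but r9c6 ⇒ r9c6=2.
Step 3. [r4c8∈{5,7}] box 6 places 7 nowhere but r4c8. So r4c8=7.
Step 4. [r5c4∈{7,8,9}] across row 5, 9 lands solely at r5c4. So r5c4=9.
Step 5. [r8c6∈{1}] r8c6's peers cover all but 1 ⇒ r8c6=1.
Step 6. [r2c3∈{5}] nothing but 5 survives at r2c3. So r2c3=5.
Step 7. [r1c9∈{2,4,9}] in col 9, 4 fits only at r1c9 ⇒ r1c9=4.
Step 8. [r7c8∈{2,5,8}] r7c8 is the only open cell in col 8 admitting 5. So r7c8=5.
Step 9. [r4c5∈{1,4}] col 5 places 4 nowhere but r4c5, so r4c5=4.
Step 10. [r1c5∈{1,9}] 1 has one home in col 5: r1c5. So r1c5=1.
Step 11. [r1c8∈{2}] nothing but 2 survives at r1c8, so r1c8=2.
Step 12. [r8c9∈{7}] only 7 remains possible at r8c9. So r8c9=7.
Step 13. [r1c3∈{3,6}] in col 3, 3 fits only at r1c3, so r1c3=3.
Step 14. [r5c3∈{6,7}] in col 3, 6 fits only at r5c3 ⇒ r5c3=6.
Step 15. [r9c9∈{9}] r9c9's peers cover all but 9, so r9c9=9.
Step 16. [r2c8∈{1}] r2c8's peers cover all but 1. So r2c8=1.
Step 17. [r2c1∈{2,9}] row 2 places 2 nowhere but r2c1, so r2c1=2.
Step 18. [r7c9∈{2}] only 2 remains possible at r7c9, so r7c9=2.
Step 19. [r1c2∈{6}] r1c2's peers cover all but 6, so r1c2=6.
Step 20. [r4c4∈{1}] only 1 remains possible at r4c4, so r4c4=1.
Step 21. [r9c8∈{8}] only 8 remains possible at r9c8 ⇒ r9c8=8.
Step 22. [r5c7∈{2}] only 2 remains possible at r5c7 ⇒ r5c7=2.
Step 23. [r3c5∈{9}] r3c5 has the single candidate 9. So r3c5=9.
Step 24. [r3c9∈{5}] nothing but 5 survives at r3c9. So r3c9=5.
Step 25. [r9c7∈{1}] nothing but 1 survives at r9c7. So r9c7=1.
Step 26. [r7c3∈{8}] only 8 remains possible at r7c3. So r7c3=8.
Step 27. [r5c2∈{7}] only 7 remains possible at r5c2 ⇒ r5c2=7.
Step 28. [r2c7∈{9}] r2c7 is down to just 9 ⇒ r2c7=9.
Step 29. [r6c4∈{7}] nothing but 7 survives at r6c4, so r6c4=7.
Step 30. [r8c4∈{4}] only 4 remains possible at r8c4, so r8c4=4.
Step 31. [r4c7∈{5}] r4c7 has the single candidate 5, so r4c7=5.
Step 32. [r3c3∈{7}] only 7 remains possible at r3c3 ⇒ r3c3=7.
Step 33. [r9c2∈{3}] only 3 remains possible at r9c2. So r9c2=3.
Step 34. [r1c4∈{8}] only 8 remains possible at r1c4, so r1c4=8.
Step 35. [r2c2∈{4}] r2c2 has the single candidate 4, so r2c2=4.
Step 36. [r5c6∈{8}] r5c6's peers cover all but 8 ⇒ r5c6=8.
Step 37. [r9c5∈{7}] nothing but 7 survives at r9c5. So r9c5=7.
Step 38. [r8c7∈{6}] r8c7's peers cover all but 6 ⇒ r8c7=6.
Step 39. [r1c1∈{9}] only 9 remains possible at r1c1 ⇒ r1c1=9.

Answer: 9 6 3 8 1 5 7 2 4 / 2 4 5 3 6 7 9 1 8 / 1 8 7 2 9 4 3 6 5 / 8 9 2 1 4 3 5 7 6 / 3 7 6 9 5 8 2 4 1 / 4 5 1 7 2 6 8 9 3 / 7 1 8 6 3 9 4 5 2 / 5 2 9 4 8 1 6 3 7 / 6 3 4 5 7 2 1 8 9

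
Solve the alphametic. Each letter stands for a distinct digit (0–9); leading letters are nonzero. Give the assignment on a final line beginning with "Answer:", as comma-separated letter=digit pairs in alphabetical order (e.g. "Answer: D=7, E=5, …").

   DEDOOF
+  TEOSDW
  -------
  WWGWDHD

Step 1. [col 1: F + W ≡ D (mod 10)] several values work for W in column 1 (F + W ≡ D (mod 10), carry-in 0); try W=1 ⇒ W=1.
Step 2. [col 1: F + W ≡ D (mod 10)] no forcing yet in column 1 (carry-in 0); D=3 is free and consistent — try it, so D=3.
Step 3. [col 1: F + W ≡ D (mod 10)] in column 1 we have F+W≡D with carry-in 0; given W=1, D=3 and digits 1,3 already taken and all letters distinct, that pins F to 2. So F=2.
Step 4. [col 2: O + D ≡ H (mod 10)] no forcing yet in column 2 (carry-in 0); H=0 is free and consistent — try it ⇒ H=0.
Step 5. [col 2: O + D ≡ H (mod 10)] in column 2 we have O+D≡H with carry-in 0; given D=3, H=0 and digits 0,1,2,3 already taken and all letters distinct, that pins O to 7. So O=7.
Step 6. [col 3: O + S ≡ D (mod 10)] column 3 reads O+S+carry(1)=D with O=7, D=3; with digits 0,1,2,3,7 already taken and all letters distinct, the only value for S is 5 ⇒ S=5.
Step 7. [col 5: E + E ≡ G (mod 10)] from column 5 (nothing yet, carry-in 1, digits 0,1,2,3,5,7 already taken and all letters distinct): E must equal 4, so E=4.
Step 8. [col 5: E + E ≡ G (mod 10)] from column 5 (E=4, carry-in 1, digits 0,1,2,3,4,5,7 already taken and all letters distinct): G must equal 9, so G=9.
Step 9. [col 6: D + T ≡ W (mod 10)] column 6: given D=3, W=1, carry-in 0, and digits 0,1,2,3,4,5,7,9 already taken and all letters distinct, D+T≡W (mod 10) forces T=8, so T=8.

Answer: D=3, E=4, F=2, G=9, H=0, O=7, S=5, T=8, W=1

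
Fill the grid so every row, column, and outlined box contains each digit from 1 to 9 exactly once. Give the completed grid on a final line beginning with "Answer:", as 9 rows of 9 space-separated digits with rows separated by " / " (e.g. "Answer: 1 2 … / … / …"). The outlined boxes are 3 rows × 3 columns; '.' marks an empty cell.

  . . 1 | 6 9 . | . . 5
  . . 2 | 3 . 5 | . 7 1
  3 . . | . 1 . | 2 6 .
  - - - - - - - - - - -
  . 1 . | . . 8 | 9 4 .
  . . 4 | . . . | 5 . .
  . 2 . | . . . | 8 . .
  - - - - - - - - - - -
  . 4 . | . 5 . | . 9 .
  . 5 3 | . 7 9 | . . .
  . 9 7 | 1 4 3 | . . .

Step 1. [r7c6∈{2,6}] 6 has one home in box 8: r7c6 ⇒ r7c6=6.
Step 2. [r2c1∈{4,6,8,9}] across row 2, 9 lands solely at r2c1 ⇒ r2c1=9.
Step 3. [r7c3∈{8}] only 8 remains possible at r7c3, so r7c3=8.
Step 4. [r5c2∈{3,6,7,8}] across col 2, 3 lands solely at r5c2. So r5c2=3.
Step 5. [r7c4∈{2}] nothing but 2 survives at r7c4, so r7c4=2.
Step 6. [r1c1∈{4,7,8}] across col 1, 4 lands solely at r1c1. So r1c1=4.
Step 7. [r9c7∈{6}] only 6 remains possible at r9c7 ⇒ r9c7=6.
Step 8. [r8c1∈{1,2,6}] row 8 places 6 nowhere but r8c1, so r8c1=6.
Step 9. [r6c3∈{5,6,9}] in col 3, 9 fits only at r6c3, so r6c3=9.
Step 10. [r4c3∈{5,6}] across col 3, 6 lands solely at r4c3, so r4c3=6.
Step 11. [r7c7∈{1,3,7}] r7c7 is the only open cell in col 7 admitting 7. So r7c7=7.
Step 12. [r8c4∈{8}] r8c4's peers cover all but 8. So r8c4=8.
Step 13. [r3c9∈{4,8,9}] across row 3, 9 lands solely at r3c9 ⇒ r3c9=9.
Step 14. [r1c8∈{3,8}] 8 has one home in box 3: r1c8. So r1c8=8.
Step 15. [r6c8∈{1,3}] r6c8 is the only open cell in col 8 admitting 3. So r6c8=3.
Step 16. [r5c8∈{1,2}] in box 6, 1 fits only at r5c8. So r5c8=1.
Step 17. [r8c8∈{2}] r8c8 is down to just 2, so r8c8=2.
Step 18. [r3c2∈{7,8}] r3c2 is the only open cell in row 3 admitting 8, so r3c2=8.
Step 19. [r6c6∈{1,4,7}] r6c6 is the only open cell in row 6 admitting 1. So r6c6=1.
Step 20. [r6c4∈{4,5,7}] across row 6, 4 lands solely at r6c4, so r6c4=4.
Step 21. [r3c4∈{7}] r3c4 has the single candidate 7, so r3c4=7.
Step 22. [r5c6∈{2,7}] r5c6 is the only open cell in col 6 admitting 7 ⇒ r5c6=7.
Step 23. [r6c1∈{5,7}] in row 6, 5 fits only at r6c1 ⇒ r6c1=5.
Step 24. [r6c9∈{6,7}] 7 has one home in row 6: r6c9, so r6c9=7.
Step 25. [r5c9∈{2,6}] across col 9, 6 lands solely at r5c9. So r5c9=6.
Step 26. [r5c5∈{2}] only 2 remains possible at r5c5, so r5c5=2.
Step 27. [r8c7∈{1,4}] r8c7 is the only open cell in row 8 admitting 1 ⇒ r8c7=1.
Step 28. [r3c6∈{4}] r3c6 has the single candidate 4. So r3c6=4.
Step 29. [r5c4∈{9}] nothing but 9 survives at r5c4 ⇒ r5c4=9.
Step 30. [r1c2∈{7}] r1c2's peers cover all but 7. So r1c2=7.
Step 31. [r7c1∈{1}] r7c1's peers cover all but 1 ⇒ r7c1=1.
Step 32. [r1c7∈{3}] nothing but 3 survives at r1c7 ⇒ r1c7=3.
Step 33. [r4c4∈{5}] r4c4's peers cover all but 5. So r4c4=5.
Step 34. [r9c8∈{5}] nothing but 5 survives at r9c8. So r9c8=5.
Step 35. [r2c2∈{6}] r2c2's peers cover all but 6 ⇒ r2c2=6.
Step 36. [r5c1∈{8}] nothing but 8 survives at r5c1. So r5c1=8.
Step 37. [r4c1∈{7}] nothing but 7 survives at r4c1 ⇒ r4c1=7.
Step 38. [r8c9∈{4}] only 4 remains possible at r8c9, so r8c9=4.
Step 39. [r9c9∈{8}] r9c9's peers cover all but 8 ⇒ r9c9=8.
Step 40. [r2c7∈{4}] nothing but 4 survives at r2c7. So r2c7=4.
Step 41. [r2c5∈{8}] r2c5's peers cover all but 8. So r2c5=8.
Step 42. [r1c6∈{2}] nothing but 2 survives at r1c6, so r1c6=2.
Step 43. [r4c9∈{2}] r4c9's peers cover all but 2 ⇒ r4c9=2.
Step 44. [r7c9∈{3}] only 3 remains possible at r7c9, so r7c9=3.
Step 45. [r4c5∈{3}] r4c5 has the single candidate 3, so r4c5=3.
Step 46. [r9c1∈{2}] r9c1 is down to just 2. So r9c1=2.
Step 47. [r6c5∈{6}] nothing but 6 survives at r6c5. So r6c5=6.
Step 48. [r3c3∈{5}] r3c3 is down to just 5. So r3c3=5.

Answer: 4 7 1 6 9 2 3 8 5 / 9 6 2 3 8 5 4 7 1 / 3 8 5 7 1 4 2 6 9 / 7 1 6 5 3 8 9 4 2 / 8 3 4 9 2 7 5 1 6 / 5 2 9 4 6 1 8 3 7 / 1 4 8 2 5 6 7 9 3 / 6 5 3 8 7 9 1 2 4 / 2 9 7 1 4 3 6 5 8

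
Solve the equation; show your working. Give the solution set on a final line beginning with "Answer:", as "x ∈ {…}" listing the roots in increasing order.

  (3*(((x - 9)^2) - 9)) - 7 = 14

Step 1. [(3*(((x - 9)^2) - 9)) - 7 = 14] peel the -7: add 7 from each side, so sub: 3*(((x - 9)^2) - 9) = 21.
Step 2. [3*(((x - 9)^2) - 9) = 21] divide by the outer 3. So div: ((x - 9)^2) - 9 = 7.
Step 3. [((x - 9)^2) - 9 = 7] the outer -9 inverts by adding 9 ⇒ sub: (x - 9)^2 = 16.
Step 4. [(x - 9)^2 = 16] LHS squared, RHS 16 ≥ 0: apply √ (±). So sqrt: x - 9 = 4 or -4.
Step 5. [x - 9 = 4 or -4] 9 comes off first (add 9), so sub: x = 13 or 5.

Answer: x ∈ {5, 13}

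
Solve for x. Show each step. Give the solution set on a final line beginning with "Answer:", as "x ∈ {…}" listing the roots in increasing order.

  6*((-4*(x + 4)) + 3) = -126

Step 1. [6*((-4*(x + 4)) + 3) = -126] leading coefficient 6: divide by 6, so div: (-4*(x + 4)) + 3 = -21.
Step 2. [(-4*(x + 4)) + 3 = -21] +3 is outermost — subtract 3 both sides ⇒ sub: -4*(x + 4) = -24.
Step 3. [-4*(x + 4) = -24] -4 out front; divide by -4 ⇒ div: x + 4 = 6.
Step 4. [x + 4 = 6] 4 comes off first (subtract 4) ⇒ sub: x = 2.

Answer: x ∈ {2}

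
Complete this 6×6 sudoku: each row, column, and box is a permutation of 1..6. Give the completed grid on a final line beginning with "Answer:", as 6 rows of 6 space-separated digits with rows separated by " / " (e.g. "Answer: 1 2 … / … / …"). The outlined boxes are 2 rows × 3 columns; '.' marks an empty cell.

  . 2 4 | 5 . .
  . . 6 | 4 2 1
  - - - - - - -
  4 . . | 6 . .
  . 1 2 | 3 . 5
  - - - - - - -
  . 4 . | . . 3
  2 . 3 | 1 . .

Step 1. [r6c2∈{5,6}] in col 2, 6 fits only at r6c2, so r6c2=6.
Step 2. [r3c2∈{3,5}] in row 3, 3 fits only at r3c2. So r3c2=3.
Step 3. [r1c5∈{3,6}] r1c5 is the only open cell in col 5 admitting 3. So r1c5=3.
Step 4. [r6c5∈{4,5}] in row 6, 5 fits only at r6c5, so r6c5=5.
Step 5. [r5c3∈{1,5}] 1 has one home in col 3: r5c3, so r5c3=1.
Step 6. [r2c2∈{5}] only 5 remains possible at r2c2 ⇒ r2c2=5.
Step 7. [r4c5∈{4}] only 4 remains possible at r4c5 ⇒ r4c5=4.
Step 8. [r5c4∈{2}] r5c4 has the single candidate 2 ⇒ r5c4=2.
Step 9. [r5c1∈{5}] r5c1 has the single candidate 5 ⇒ r5c1=5.
Step 10. [r1c1∈{1}] only 1 remains possible at r1c1, so r1c1=1.
Step 11. [r1c6∈{6}] only 6 remains possible at r1c6 ⇒ r1c6=6.
Step 12. [r3c5∈{1}] r3c5's peers cover all but 1 ⇒ r3c5=1.
Step 13. [r3c3∈{5}] r3c3 is down to just 5 ⇒ r3c3=5.
Step 14. [r4c1∈{6}] r4c1 has the single candidate 6. So r4c1=6.
Step 15. [r3c6∈{2}] nothing but 2 survives at r3c6, so r3c6=2.
Step 16. [r5c5∈{6}] only 6 remains possible at r5c5 ⇒ r5c5=6.
Step 17. [r6c6∈{4}] only 4 remains possible at r6c6, so r6c6=4.
Step 18. [r2c1∈{3}] r2c1's peers cover all but 3, so r2c1=3.

Answer: 1 2 4 5 3 6 / 3 5 6 4 2 1 / 4 3 5 6 1 2 / 6 1 2 3 4 5 / 5 4 1 2 6 3 / 2 6 3 1 5 4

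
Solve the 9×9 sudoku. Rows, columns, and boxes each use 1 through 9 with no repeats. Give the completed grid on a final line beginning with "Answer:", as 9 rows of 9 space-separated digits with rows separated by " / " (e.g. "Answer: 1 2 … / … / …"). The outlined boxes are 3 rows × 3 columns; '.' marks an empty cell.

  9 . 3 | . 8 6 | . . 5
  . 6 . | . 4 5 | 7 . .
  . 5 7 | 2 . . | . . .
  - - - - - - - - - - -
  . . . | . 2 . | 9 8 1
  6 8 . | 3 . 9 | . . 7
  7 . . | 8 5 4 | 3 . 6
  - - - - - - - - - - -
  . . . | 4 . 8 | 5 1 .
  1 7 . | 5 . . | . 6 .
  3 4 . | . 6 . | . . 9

Step 1. [r6c8∈{2}] r6c8's peers cover all but 2. So r6c8=2.
Step 2. [r5c3∈{1,2,4,5}] row 5 places 2 nowhere but r5c3, so r5c3=2.
Step 3. [r3c1∈{4,8}] 4 has one home in box 1: r3c1 ⇒ r3c1=4.
Step 4. [r8c9∈{2,3,4,8}] across col 9, 4 lands solely at r8c9 ⇒ r8c9=4.
Step 5. [r7c9∈{2,3}] r7c9 is the only open cell in box 9 admitting 3, so r7c9=3.
Step 6. [r2c1∈{2,8}] r2c1 is the only open cell in col 1 admitting 8 ⇒ r2c1=8.
Step 7. [r1c4∈{1,7}] 7 has one home in row 1: r1c4. So r1c4=7.
Step 8. [r2c3∈{1}] only 1 remains possible at r2c3 ⇒ r2c3=1.
Step 9. [r1c7∈{1,2,4}] r1c7 is the only open cell in row 1 admitting 1, so r1c7=1.
Step 10. [r6c3∈{9}] only 9 remains possible at r6c3, so r6c3=9.
Step 11. [r8c5∈{3,9}] r8c5 is the only open cell in row 8 admitting 9. So r8c5=9.
Step 12. [r3c5∈{1,3}] in col 5, 3 fits only at r3c5, so r3c5=3.
Step 13. [r8c3∈{8}] only 8 remains possible at r8c3 ⇒ r8c3=8.
Step 14. [r9c7∈{2,8}] r9c7 is the only open cell in row 9 admitting 8 ⇒ r9c7=8.
Step 15. [r9c6∈{1,2,7}] 2 has one home in row 9: r9c6 ⇒ r9c6=2.
Step 16. [r7c2∈{2,9}] row 7 places 9 nowhere but r7c2, so r7c2=9.
Step 17. [r2c4∈{9}] nothing but 9 survives at r2c4, so r2c4=9.
Step 18. [r5c8∈{4,5}] 5 has one home in row 5: r5c8, so r5c8=5.
Step 19. [r4c3∈{4,5}] in row 4, 4 fits only at r4c3. So r4c3=4.
Step 20. [r1c2∈{2}] only 2 remains possible at r1c2. So r1c2=2.
Step 21. [r7c5∈{7}] nothing but 7 survives at r7c5, so r7c5=7.
Step 22. [r4c1∈{5}] r4c1's peers cover all but 5. So r4c1=5.
Step 23. [r2c8∈{3}] only 3 remains possible at r2c8. So r2c8=3.
Step 24. [r3c8∈{9}] r3c8 has the single candidate 9 ⇒ r3c8=9.
Step 25. [r4c2∈{3}] r4c2's peers cover all but 3 ⇒ r4c2=3.
Step 26. [r5c5∈{1}] nothing but 1 survives at r5c5. So r5c5=1.
Step 27. [r6c2∈{1}] r6c2's peers cover all but 1. So r6c2=1.
Step 28. [r8c7∈{2}] nothing but 2 survives at r8c7. So r8c7=2.
Step 29. [r9c4∈{1}] r9c4 has the single candidate 1. So r9c4=1.
Step 30. [r9c3∈{5}] r9c3's peers cover all but 5 ⇒ r9c3=5.
Step 31. [r3c9∈{8}] r3c9's peers cover all but 8 ⇒ r3c9=8.
Step 32. [r4c6∈{7}] r4c6 is down to just 7 ⇒ r4c6=7.
Step 33. [r4c4∈{6}] nothing but 6 survives at r4c4. So r4c4=6.
Step 34. [r5c7∈{4}] r5c7's peers cover all but 4. So r5c7=4.
Step 35. [r2c9∈{2}] r2c9 has the single candidate 2. So r2c9=2.
Step 36. [r3c7∈{6}] only 6 remains possible at r3c7. So r3c7=6.
Step 37. [r7c1∈{2}] r7c1 is down to just 2, so r7c1=2.
Step 38. [r3c6∈{1}] r3c6 has the single candidate 1. So r3c6=1.
Step 39. [r9c8∈{7}] r9c8 is down to just 7, so r9c8=7.
Step 40. [r1c8∈{4}] r1c8 is down to just 4 ⇒ r1c8=4.
Step 41. [r7c3∈{6}] r7c3 has the single candidate 6 ⇒ r7c3=6.
Step 42. [r8c6∈{3}] only 3 remains possible at r8c6. So r8c6=3.

Answer: 9 2 3 7 8 6 1 4 5 / 8 6 1 9 4 5 7 3 2 / 4 5 7 2 3 1 6 9 8 / 5 3 4 6 2 7 9 8 1 / 6 8 2 3 1 9 4 5 7 / 7 1 9 8 5 4 3 2 6 / 2 9 6 4 7 8 5 1 3 / 1 7 8 5 9 3 2 6 4 / 3 4 5 1 6 2 8 7 9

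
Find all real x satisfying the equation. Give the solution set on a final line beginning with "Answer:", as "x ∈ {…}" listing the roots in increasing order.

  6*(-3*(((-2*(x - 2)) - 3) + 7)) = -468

Step 1. [6*(-3*(((-2*(x - 2)) - 3) + 7)) = -468] LHS = 6·(…); ÷6 both sides ⇒ div: -3*(((-2*(x - 2)) - 3) + 7) = -78.
Step 2. [-3*(((-2*(x - 2)) - 3) + 7) = -78] -3 out front; divide by -3, so div: ((-2*(x - 2)) - 3) + 7 = 26.
Step 3. [((-2*(x - 2)) - 3) + 7 = 26] subtract 7: x sits inside (… + 7). So sub: (-2*(x - 2)) - 3 = 19.
Step 4. [(-2*(x - 2)) - 3 = 19] add 3: x sits inside (… - 3) ⇒ sub: -2*(x - 2) = 22.
Step 5. [-2*(x - 2) = 22] -2·(inner) — divide through by -2 ⇒ div: x - 2 = -11.
Step 6. [x - 2 = -11] the outer -2 inverts by adding 2. So sub: x = -9.

Answer: x ∈ {-9}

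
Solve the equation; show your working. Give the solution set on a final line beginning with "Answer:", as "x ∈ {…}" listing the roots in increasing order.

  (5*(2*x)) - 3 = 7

Step 1. [(5*(2*x)) - 3 = 7] -3 is outermost — add 3 both sides, so sub: 5*(2*x) = 10.
Step 2. [5*(2*x) = 10] 5 out front; divide by 5. So div: 2*x = 2.
Step 3. [2*x = 2] 2·(inner) — divide through by 2. So div: x = 1.

Answer: x ∈ {1}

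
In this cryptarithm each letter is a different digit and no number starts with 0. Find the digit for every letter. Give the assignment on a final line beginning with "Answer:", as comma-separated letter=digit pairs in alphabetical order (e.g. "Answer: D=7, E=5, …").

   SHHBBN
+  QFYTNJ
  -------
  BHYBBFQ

Step 1. [col 1: N + J ≡ Q (mod 10)] Q=8 is one option consistent with column 1 (N + J ≡ Q (mod 10), carry-in 0) — take it ⇒ Q=8.
Step 2. [col 1: N + J ≡ Q (mod 10)] no forcing yet in column 1 (carry-in 0); N=5 is free and consistent — try it ⇒ N=5.
Step 3. [col 1: N + J ≡ Q (mod 10)] in column 1 we have N+J≡Q with carry-in 0; given N=5, Q=8 and digits 5,8 already taken and all letters distinct, that pins J to 3 ⇒ J=3.
Step 4. [col 2: B + N ≡ F (mod 10)] column 2 (B + N ≡ F (mod 10), carry-in 0) doesn't pin F yet; pick F=6 and continue ⇒ F=6.
Step 5. [col 2: B + N ≡ F (mod 10)] in column 2 we have B+N≡F with carry-in 0; given N=5, F=6 and digits 3,5,6,8 already taken and all letters distinct, that pins B to 1. So B=1.
Step 6. [col 3: B + T ≡ B (mod 10)] column 3: given B=1, carry-in 0, and digits 1,3,5,6,8 already taken and all letters distinct, B+T≡B (mod 10) forces T=0, so T=0.
Step 7. [col 4: H + Y ≡ B (mod 10)] no forcing yet in column 4 (carry-in 0); H=2 is free and consistent — try it, so H=2.
Step 8. [col 4: H + Y ≡ B (mod 10)] from column 4 (H=2, B=1, carry-in 0, digits 0,1,2,3,5,6,8 already taken and all letters distinct): Y must equal 9, so Y=9.
Step 9. [col 6: S + Q ≡ H (mod 10)] column 6: given Q=8, H=2, carry-in 0, and digits 0,1,2,3,5,6,8,9 already taken and all letters distinct, S+Q≡H (mod 10) forces S=4 ⇒ S=4.

Answer: B=1, F=6, H=2, J=3, N=5, Q=8, S=4, T=0, Y=9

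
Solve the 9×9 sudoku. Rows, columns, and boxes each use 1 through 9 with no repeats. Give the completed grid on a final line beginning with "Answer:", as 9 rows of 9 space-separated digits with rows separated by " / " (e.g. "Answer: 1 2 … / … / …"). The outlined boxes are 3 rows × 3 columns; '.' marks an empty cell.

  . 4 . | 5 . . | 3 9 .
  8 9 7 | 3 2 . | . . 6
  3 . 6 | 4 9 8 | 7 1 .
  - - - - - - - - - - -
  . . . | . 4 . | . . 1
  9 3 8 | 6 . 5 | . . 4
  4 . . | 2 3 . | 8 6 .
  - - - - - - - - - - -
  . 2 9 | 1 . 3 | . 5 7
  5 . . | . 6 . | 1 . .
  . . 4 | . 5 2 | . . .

Step 1. [r7c1∈{6}] r7c1 has the single candidate 6 ⇒ r7c1=6.
Step 2. [r4c4∈{7,8,9}] in row 4, 8 fits only at r4c4, so r4c4=8.
Step 3. [r4c8∈{2,3,7}] 3 has one home in row 4: r4c8, so r4c8=3.
Step 4. [r9c8∈{8}] r9c8's peers cover all but 8. So r9c8=8.
Step 5. [r8c6∈{4,7,9}] in col 6, 4 fits only at r8c6. So r8c6=4.
Step 6. [r2c6∈{1}] nothing but 1 survives at r2c6 ⇒ r2c6=1.
Step 7. [r3c2∈{5}] r3c2's peers cover all but 5 ⇒ r3c2=5.
Step 8. [r6c9∈{5,9}] across col 9, 5 lands solely at r6c9, so r6c9=5.
Step 9. [r4c7∈{2,9}] r4c7 is the only open cell in box 6 admitting 9. So r4c7=9.
Step 10. [r4c6∈{7}] nothing but 7 survives at r4c6, so r4c6=7.
Step 11. [r9c1∈{1,7}] across col 1, 7 lands solely at r9c1. So r9c1=7.
Step 12. [r1c1∈{1,2}] across col 1, 1 lands solely at r1c1. So r1c1=1.
Step 13. [r1c3∈{2}] only 2 remains possible at r1c3. So r1c3=2.
Step 14. [r9c9∈{3,9}] across row 9, 3 lands solely at r9c9 ⇒ r9c9=3.
Step 15. [r8c9∈{2,9}] in col 9, 9 fits only at r8c9 ⇒ r8c9=9.
Step 16. [r5c7∈{2}] only 2 remains possible at r5c7. So r5c7=2.
Step 17. [r2c7∈{4,5}] in row 2, 5 fits only at r2c7. So r2c7=5.
Step 18. [r9c2∈{1}] r9c2 has the single candidate 1. So r9c2=1.
Step 19. [r4c3∈{5}] nothing but 5 survives at r4c3, so r4c3=5.
Step 20. [r2c8∈{4}] r2c8 is down to just 4, so r2c8=4.
Step 21. [r8c4∈{7}] nothing but 7 survives at r8c4, so r8c4=7.
Step 22. [r5c5∈{1}] nothing but 1 survives at r5c5. So r5c5=1.
Step 23. [r8c8∈{2}] r8c8's peers cover all but 2, so r8c8=2.
Step 24. [r4c1∈{2}] only 2 remains possible at r4c1, so r4c1=2.
Step 25. [r6c2∈{7}] r6c2 is down to just 7. So r6c2=7.
Step 26. [r1c6∈{6}] r1c6's peers cover all but 6, so r1c6=6.
Step 27. [r9c4∈{9}] r9c4's peers cover all but 9, so r9c4=9.
Step 28. [r7c5∈{8}] r7c5 is down to just 8 ⇒ r7c5=8.
Step 29. [r6c6∈{9}] r6c6 has the single candidate 9, so r6c6=9.
Step 30. [r3c9∈{2}] only 2 remains possible at r3c9 ⇒ r3c9=2.
Step 31. [r1c5∈{7}] r1c5 has the single candidate 7. So r1c5=7.
Step 32. [r9c7∈{6}] r9c7 is down to just 6, so r9c7=6.
Step 33. [r5c8∈{7}] r5c8's peers cover all but 7, so r5c8=7.
Step 34. [r4c2∈{6}] r4c2's peers cover all but 6, so r4c2=6.
Step 35. [r8c3∈{3}] nothing but 3 survives at r8c3, so r8c3=3.
Step 36. [r7c7∈{4}] nothing but 4 survives at r7c7, so r7c7=4.
Step 37. [r1c9∈{8}] only 8 remains possible at r1c9 ⇒ r1c9=8.
Step 38. [r8c2∈{8}] nothing but 8 survives at r8c2 ⇒ r8c2=8.
Step 39. [r6c3∈{1}] nothing but 1 survives at r6c3, so r6c3=1.

Answer: 1 4 2 5 7 6 3 9 8 / 8 9 7 3 2 1 5 4 6 / 3 5 6 4 9 8 7 1 2 / 2 6 5 8 4 7 9 3 1 / 9 3 8 6 1 5 2 7 4 / 4 7 1 2 3 9 8 6 5 / 6 2 9 1 8 3 4 5 7 / 5 8 3 7 6 4 1 2 9 / 7 1 4 9 5 2 6 8 3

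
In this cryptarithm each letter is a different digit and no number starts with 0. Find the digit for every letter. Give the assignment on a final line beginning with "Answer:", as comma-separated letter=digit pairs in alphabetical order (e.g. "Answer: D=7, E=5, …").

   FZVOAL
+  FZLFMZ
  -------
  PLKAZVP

Step 1. [col 1: L + Z ≡ P (mod 10)] column 1 (L + Z ≡ P (mod 10), carry-in 0) doesn't pin Z yet; pick Z=3 and continue ⇒ Z=3.
Step 2. [col 1: L + Z ≡ P (mod 10)] column 1 (L + Z ≡ P (mod 10), carry-in 0) doesn't pin P yet; pick P=1 and continue, so P=1.
Step 3. [col 1: L + Z ≡ P (mod 10)] column 1 reads L+Z+carry(0)=P with Z=3, P=1; with digits 1,3 already taken and all letters distinct, the only value for L is 8. So L=8.
Step 4. [col 2: A + M ≡ V (mod 10)] M=0 is one option consistent with column 2 (A + M ≡ V (mod 10), carry-in 1) — take it, so M=0.
Step 5. [col 2: A + M ≡ V (mod 10)] several values work for A in column 2 (A + M ≡ V (mod 10), carry-in 1); try A=5. So A=5.
Step 6. [col 2: A + M ≡ V (mod 10)] column 2 reads A+M+carry(1)=V with A=5, M=0; with digits 0,1,3,5,8 already taken and all letters distinct, the only value for V is 6. So V=6.
Step 7. [col 3: O + F ≡ Z (mod 10)] no forcing yet in column 3 (carry-in 0); O=4 is free and consistent — try it. So O=4.
Step 8. [col 3: O + F ≡ Z (mod 10)] column 3: given O=4, Z=3, carry-in 0, and digits 0,1,3,4,5,6,8 already taken and all letters distinct, O+F≡Z (mod 10) forces F=9 ⇒ F=9.
Step 9. [col 5: Z + Z ≡ K (mod 10)] column 5 reads Z+Z+carry(1)=K with Z=3; with digits 0,1,3,4,5,6,8,9 already taken and all letters distinct, the only value for K is 7 ⇒ K=7.

Answer: A=5, F=9, K=7, L=8, M=0, O=4, P=1, V=6, Z=3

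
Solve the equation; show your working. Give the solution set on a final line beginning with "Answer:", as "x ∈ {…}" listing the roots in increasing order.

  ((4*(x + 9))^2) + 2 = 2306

Step 1. [((4*(x + 9))^2) + 2 = 2306] the outer +2 inverts by subtracting 2. So sub: (4*(x + 9))^2 = 2304.
Step 2. [(4*(x + 9))^2 = 2304] 2304 ≥ 0, LHS is (·)² — take ±√, so sqrt: 4*(x + 9) = 48 or -48.
Step 3. [4*(x + 9) = 48 or -48] 4 out front; divide by 4. So div: x + 9 = 12 or -12.
Step 4. [x + 9 = 12 or -12] the outer +9 inverts by subtracting 9. So sub: x = 3 or -21.

Answer: x ∈ {-21, 3}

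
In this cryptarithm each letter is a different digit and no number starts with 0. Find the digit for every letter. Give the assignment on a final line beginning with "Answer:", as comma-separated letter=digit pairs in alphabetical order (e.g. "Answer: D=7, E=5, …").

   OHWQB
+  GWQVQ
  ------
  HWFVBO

Step 1. [H] H is the leading digit of a 6-digit sum of two 5-digit numbers; the final carry is exactly 1 ⇒ H=1.
Step 2. [col 1: B + Q ≡ O (mod 10)] no forcing yet in column 1 (carry-in 0); B=9 is free and consistent — try it. So B=9.
Step 3. [col 1: B + Q ≡ O (mod 10)] column 1 (B + Q ≡ O (mod 10), carry-in 0) doesn't pin O yet; pick O=7 and continue, so O=7.
Step 4. [col 1: B + Q ≡ O (mod 10)] in column 1 we have B+Q≡O with carry-in 0; given B=9, O=7 and digits 1,7,9 already taken and all letters distinct, that pins Q to 8. So Q=8.
Step 5. [col 2: Q + V ≡ B (mod 10)] from column 2 (Q=8, B=9, carry-in 1, digits 1,7,8,9 already taken and all letters distinct): V must equal 0. So V=0.
Step 6. [col 3: W + Q ≡ V (mod 10)] column 3 reads W+Q+carry(0)=V with Q=8, V=0; with digits 0,1,7,8,9 already taken and all letters distinct, the only value for W is 2. So W=2.
Step 7. [col 4: H + W ≡ F (mod 10)] column 4: given H=1, W=2, carry-in 1, and digits 0,1,2,7,8,9 already taken and all letters distinct, H+W≡F (mod 10) forces F=4. So F=4.
Step 8. [col 5: O + G ≡ W (mod 10)] from column 5 (O=7, W=2, carry-in 0, digits 0,1,2,4,7,8,9 already taken and all letters distinct): G must equal 5. So G=5.

Answer: B=9, F=4, G=5, H=1, O=7, Q=8, V=0, W=2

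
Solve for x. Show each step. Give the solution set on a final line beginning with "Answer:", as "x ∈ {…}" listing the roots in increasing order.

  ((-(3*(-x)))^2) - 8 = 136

Step 1. [((-(3*(-x)))^2) - 8 = 136] add 8: x sits inside (… - 8) ⇒ sub: (-(3*(-x)))^2 = 144.
Step 2. [(-(3*(-x)))^2 = 144] √ both sides: 144 ≥ 0 gives two branches. So sqrt: -(3*(-x)) = 12 or -12.
Step 3. [-(3*(-x)) = 12 or -12] LHS negated; negate both sides. So neg: 3*(-x) = -12 or 12.
Step 4. [3*(-x) = -12 or 12] LHS = 3·(…); ÷3 both sides, so div: -x = -4 or 4.
Step 5. [-x = -4 or 4] LHS negated; negate both sides. So neg: x = 4 or -4.

Answer: x ∈ {-4, 4}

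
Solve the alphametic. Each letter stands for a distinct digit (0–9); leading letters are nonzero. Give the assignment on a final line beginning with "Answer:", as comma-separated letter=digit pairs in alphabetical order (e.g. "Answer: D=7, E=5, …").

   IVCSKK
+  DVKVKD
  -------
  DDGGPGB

Step 1. [col 1: K + D ≡ B (mod 10)] no forcing yet in column 1 (carry-in 0); D=1 is free and consistent — try it ⇒ D=1.
Step 2. [col 1: K + D ≡ B (mod 10)] no forcing yet in column 1 (carry-in 0); B=4 is free and consistent — try it ⇒ B=4.
Step 3. [col 1: K + D ≡ B (mod 10)] in column 1 we have K+D≡B with carry-in 0; given D=1, B=4 and digits 1,4 already taken and all letters distinct, that pins K to 3, so K=3.
Step 4. [col 2: K + K ≡ G (mod 10)] in column 2 we have K+K≡G with carry-in 0; given K=3 and digits 1,3,4 already taken and all letters distinct, that pins G to 6, so G=6.
Step 5. [col 3: S + V ≡ P (mod 10)] column 3 (S + V ≡ P (mod 10), carry-in 0) doesn't pin S yet; pick S=7 and continue. So S=7.
Step 6. [col 3: S + V ≡ P (mod 10)] column 3 (S + V ≡ P (mod 10), carry-in 0) doesn't pin V yet; pick V=8 and continue, so V=8.
Step 7. [col 3: S + V ≡ P (mod 10)] in column 3 we have S+V≡P with carry-in 0; given S=7, V=8 and digits 1,3,4,6,7,8 already taken and all letters distinct, that pins P to 5 ⇒ P=5.
Step 8. [col 4: C + K ≡ G (mod 10)] column 4: given K=3, G=6, carry-in 1, and digits 1,3,4,5,6,7,8 already taken and all letters distinct, C+K≡G (mod 10) forces C=2. So C=2.
Step 9. [col 6: I + D ≡ D (mod 10)] from column 6 (D=1, carry-in 1, digits 1,2,3,4,5,6,7,8 already taken and all letters distinct): I must equal 9. So I=9.

Answer: B=4, C=2, D=1, G=6, I=9, K=3, P=5, S=7, V=8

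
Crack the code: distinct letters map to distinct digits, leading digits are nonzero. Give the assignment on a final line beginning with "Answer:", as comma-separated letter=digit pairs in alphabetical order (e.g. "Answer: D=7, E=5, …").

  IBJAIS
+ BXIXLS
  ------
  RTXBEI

Step 1. [col 1: S + S ≡ I (mod 10)] S=3 is one option consistent with column 1 (S + S ≡ I (mod 10), carry-in 0) — take it ⇒ S=3.
Step 2. [col 1: S + S ≡ I (mod 10)] from column 1 (S=3, carry-in 0, digits 3 already taken and all letters distinct): I must equal 6. So I=6.
Step 3. [col 2: I + L ≡ E (mod 10)] several values work for L in column 2 (I + L ≡ E (mod 10), carry-in 0); try L=5. So L=5.
Step 4. [col 2: I + L ≡ E (mod 10)] from column 2 (I=6, L=5, carry-in 0, digits 3,5,6 already taken and all letters distinct): E must equal 1 ⇒ E=1.
Step 5. [col 3: A + X ≡ B (mod 10)] several values work for A in column 3 (A + X ≡ B (mod 10), carry-in 1); try A=4. So A=4.
Step 6. [col 3: A + X ≡ B (mod 10)] several values work for B in column 3 (A + X ≡ B (mod 10), carry-in 1); try B=2, so B=2.
Step 7. [col 3: A + X ≡ B (mod 10)] column 3 reads A+X+carry(1)=B with A=4, B=2; with digits 1,2,3,4,5,6 already taken and all letters distinct, the only value for X is 7 ⇒ X=7.
Step 8. [col 4: J + I ≡ X (mod 10)] column 4 reads J+I+carry(1)=X with I=6, X=7; with digits 1,2,3,4,5,6,7 already taken and all letters distinct, the only value for J is 0, so J=0.
Step 9. [col 5: B + X ≡ T (mod 10)] from column 5 (B=2, X=7, carry-in 0, digits 0,1,2,3,4,5,6,7 already taken and all letters distinct): T must equal 9. So T=9.
Step 10. [col 6: I + B ≡ R (mod 10)] in column 6 we have I+B≡R with carry-in 0; given I=6, B=2 and digits 0,1,2,3,4,5,6,7,9 already taken and all letters distinct, that pins R to 8. So R=8.

Answer: A=4, B=2, E=1, I=6, J=0, L=5, R=8, S=3, T=9, X=7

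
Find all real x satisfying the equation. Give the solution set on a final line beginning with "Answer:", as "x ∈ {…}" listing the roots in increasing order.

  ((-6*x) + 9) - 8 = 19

Step 1. [((-6*x) + 9) - 8 = 19] the outer -8 inverts by adding 8. So sub: (-6*x) + 9 = 27.
Step 2. [(-6*x) + 9 = 27] 9 comes off first (subtract 9). So sub: -6*x = 18.
Step 3. [-6*x = 18] leading coefficient -6: divide by -6 ⇒ div: x = -3.

Answer: x ∈ {-3}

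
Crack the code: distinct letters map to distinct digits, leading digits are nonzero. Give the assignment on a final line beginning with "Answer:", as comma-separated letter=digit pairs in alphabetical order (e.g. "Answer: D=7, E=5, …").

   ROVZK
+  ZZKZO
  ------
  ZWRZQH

Step 1. [col 1: K + O ≡ H (mod 10)] column 1 (K + O ≡ H (mod 10), carry-in 0) doesn't pin K yet; pick K=5 and continue. So K=5.
Step 2. [Z] the sum has 6 digits but both addends have 5; that extra leading digit Z is the final carry, namely 1, so Z=1.
Step 3. [col 1: K + O ≡ H (mod 10)] O=7 is one option consistent with column 1 (K + O ≡ H (mod 10), carry-in 0) — take it, so O=7.
Step 4. [col 1: K + O ≡ H (mod 10)] in column 1 we have K+O≡H with carry-in 0; given K=5, O=7 and digits 1,5,7 already taken and all letters distinct, that pins H to 2, so H=2.
Step 5. [col 2: Z + Z ≡ Q (mod 10)] from column 2 (Z=1, carry-in 1, digits 1,2,5,7 already taken and all letters distinct): Q must equal 3, so Q=3.
Step 6. [col 3: V + K ≡ Z (mod 10)] in column 3 we have V+K≡Z with carry-in 0; given K=5, Z=1 and digits 1,2,3,5,7 already taken and all letters distinct, that pins V to 6, so V=6.
Step 7. [col 4: O + Z ≡ R (mod 10)] column 4 reads O+Z+carry(1)=R with O=7, Z=1; with digits 1,2,3,5,6,7 already taken and all letters distinct, the only value for R is 9. So R=9.
Step 8. [col 5: R + Z ≡ W (mod 10)] from column 5 (R=9, Z=1, carry-in 0, digits 1,2,3,5,6,7,9 already taken and all letters distinct): W must equal 0, so W=0.

Answer: H=2, K=5, O=7, Q=3, R=9, V=6, W=0, Z=1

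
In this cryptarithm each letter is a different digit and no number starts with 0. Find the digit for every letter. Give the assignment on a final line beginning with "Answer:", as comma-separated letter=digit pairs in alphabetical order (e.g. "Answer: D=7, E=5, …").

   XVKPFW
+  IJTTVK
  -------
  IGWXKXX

Step 1. [col 1: W + K ≡ X (mod 10)] several values work for K in column 1 (W + K ≡ X (mod 10), carry-in 0); try K=3, so K=3.
Step 2. [col 1: W + K ≡ X (mod 10)] no forcing yet in column 1 (carry-in 0); W=6 is free and consistent — try it. So W=6.
Step 3. [col 1: W + K ≡ X (mod 10)] column 1 reads W+K+carry(0)=X with W=6, K=3; with digits 3,6 already taken and all letters distinct, the only value for X is 9 ⇒ X=9.
Step 4. [col 2: F + V ≡ X (mod 10)] several values work for V in column 2 (F + V ≡ X (mod 10), carry-in 0); try V=2. So V=2.
Step 5. [I] adding two 6-digit numbers gives at most 6+1 digits, and here it does — I is that final carry and must be 1, so I=1.
Step 6. [col 2: F + V ≡ X (mod 10)] in column 2 we have F+V≡X with carry-in 0; given V=2, X=9 and digits 1,2,3,6,9 already taken and all letters distinct, that pins F to 7. So F=7.
Step 7. [col 3: P + T ≡ K (mod 10)] no forcing yet in column 3 (carry-in 0); P=8 is free and consistent — try it ⇒ P=8.
Step 8. [col 3: P + T ≡ K (mod 10)] column 3 reads P+T+carry(0)=K with P=8, K=3; with digits 1,2,3,6,7,8,9 already taken and all letters distinct, the only value for T is 5, so T=5.
Step 9. [col 5: V + J ≡ W (mod 10)] in column 5 we have V+J≡W with carry-in 0; given V=2, W=6 and digits 1,2,3,5,6,7,8,9 already taken and all letters distinct, that pins J to 4 ⇒ J=4.
Step 10. [col 6: X + I ≡ G (mod 10)] in column 6 we have X+I≡G with carry-in 0; given X=9, I=1 and digits 1,2,3,4,5,6,7,8,9 already taken and all letters distinct, that pins G to 0 ⇒ G=0.

Answer: F=7, G=0, I=1, J=4, K=3, P=8, T=5, V=2, W=6, X=9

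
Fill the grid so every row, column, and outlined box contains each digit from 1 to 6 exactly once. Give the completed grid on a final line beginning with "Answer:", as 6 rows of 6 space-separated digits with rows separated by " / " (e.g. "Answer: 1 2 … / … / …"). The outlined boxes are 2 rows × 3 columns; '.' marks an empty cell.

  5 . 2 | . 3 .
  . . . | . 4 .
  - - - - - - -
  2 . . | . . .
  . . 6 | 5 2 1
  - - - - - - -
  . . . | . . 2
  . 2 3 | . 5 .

Step 1. [r2c3∈{1}] r2c3's peers cover all but 1 ⇒ r2c3=1.
Step 2. [r1c6∈{6}] only 6 remains possible at r1c6 ⇒ r1c6=6.
Step 3. [r5c5∈{1,6}] r5c5 is the only open cell in col 5 admitting 1 ⇒ r5c5=1.
Step 4. [r6c6∈{4}] r6c6 has the single candidate 4, so r6c6=4.
Step 5. [r3c4∈{3,4,6}] 4 has one home in col 4: r3c4. So r3c4=4.
Step 6. [r5c3∈{4,5}] r5c3 is the only open cell in col 3 admitting 4, so r5c3=4.
Step 7. [r5c1∈{6}] r5c1's peers cover all but 6, so r5c1=6.
Step 8. [r4c1∈{3,4}] across col 1, 4 lands solely at r4c1, so r4c1=4.
Step 9. [r3c2∈{1,3,5}] row 3 places 1 nowhere but r3c2, so r3c2=1.
Step 10. [r2c1∈{3}] r2c1 has the single candidate 3 ⇒ r2c1=3.
Step 11. [r3c3∈{5}] r3c3 has the single candidate 5 ⇒ r3c3=5.
Step 12. [r1c2∈{4}] nothing but 4 survives at r1c2. So r1c2=4.
Step 13. [r6c1∈{1}] only 1 remains possible at r6c1 ⇒ r6c1=1.
Step 14. [r2c2∈{6}] r2c2 has the single candidate 6, so r2c2=6.
Step 15. [r2c4∈{2}] r2c4 has the single candidate 2. So r2c4=2.
Step 16. [r6c4∈{6}] r6c4 is down to just 6. So r6c4=6.
Step 17. [r4c2∈{3}] r4c2 is down to just 3. So r4c2=3.
Step 18. [r1c4∈{1}] r1c4's peers cover all but 1 ⇒ r1c4=1.
Step 19. [r3c5∈{6}] nothing but 6 survives at r3c5 ⇒ r3c5=6.
Step 20. [r2c6∈{5}] nothing but 5 survives at r2c6 ⇒ r2c6=5.
Step 21. [r5c2∈{5}] r5c2's peers cover all but 5, so r5c2=5.
Step 22. [r5c4∈{3}] nothing but 3 survives at r5c4. So r5c4=3.
Step 23. [r3c6∈{3}] r3c6 has the single candidate 3 ⇒ r3c6=3.

Answer: 5 4 2 1 3 6 / 3 6 1 2 4 5 / 2 1 5 4 6 3 / 4 3 6 5 2 1 / 6 5 4 3 1 2 / 1 2 3 6 5 4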